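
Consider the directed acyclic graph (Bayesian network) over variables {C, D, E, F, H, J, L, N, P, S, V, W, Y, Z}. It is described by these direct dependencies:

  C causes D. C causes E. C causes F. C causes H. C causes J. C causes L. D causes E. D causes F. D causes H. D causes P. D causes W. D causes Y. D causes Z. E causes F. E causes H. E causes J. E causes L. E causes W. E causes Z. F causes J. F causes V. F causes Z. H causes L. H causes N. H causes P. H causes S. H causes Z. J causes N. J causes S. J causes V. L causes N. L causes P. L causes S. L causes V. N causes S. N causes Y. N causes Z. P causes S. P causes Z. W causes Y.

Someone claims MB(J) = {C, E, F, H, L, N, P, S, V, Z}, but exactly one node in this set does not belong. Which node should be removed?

Z

J's parents: C, E, F.
Children of J: N, S, V.
Other parents of J's children:
  N also has parents H, L.
  S also has parents H, L, N, P.
  parents(V) \ {J} = {F, L}.
MB(J) = {C, E, F, H, L, N, P, S, V}.
Z is neither a parent, child, nor co-parent of J, so it does not belong.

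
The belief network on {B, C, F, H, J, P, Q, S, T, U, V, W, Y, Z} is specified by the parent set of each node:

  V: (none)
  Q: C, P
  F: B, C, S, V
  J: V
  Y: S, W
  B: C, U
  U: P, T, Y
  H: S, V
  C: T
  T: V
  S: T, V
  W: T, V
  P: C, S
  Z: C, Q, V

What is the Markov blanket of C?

Recall MB(v) = parents ∪ children ∪ spouses, where spouses are the other parents of v's children.
Children of C: B, F, P, Q, Z.
Pa(C) = {T}.
Co-parents of C (other parents of its children):
  parents(P) \ {C} = {S}.
  parents(Q) \ {C} = {P}.
  B's other parent is U.
  Z's other parents are Q, V.
  parents(F) \ {C} = {B, S, V}.
Union: {T} ∪ {B, F, P, Q, Z} ∪ {B, P, Q, S, U, V} = {B, F, P, Q, S, T, U, V, Z}.

{B, F, P, Q, S, T, U, V, Z}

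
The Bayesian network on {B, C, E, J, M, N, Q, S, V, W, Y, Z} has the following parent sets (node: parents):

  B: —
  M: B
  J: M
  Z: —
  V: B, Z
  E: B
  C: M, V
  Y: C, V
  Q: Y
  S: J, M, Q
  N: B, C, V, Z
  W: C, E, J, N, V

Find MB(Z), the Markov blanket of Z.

Z's parents: none.
Z has children N, V.
For each child, the remaining parents (spouses of Z):
  parents(V) \ {Z} = {B}.
  N's other parents are B, C, V.
So the Markov blanket of Z is {B, C, N, V}.

{B, C, N, V}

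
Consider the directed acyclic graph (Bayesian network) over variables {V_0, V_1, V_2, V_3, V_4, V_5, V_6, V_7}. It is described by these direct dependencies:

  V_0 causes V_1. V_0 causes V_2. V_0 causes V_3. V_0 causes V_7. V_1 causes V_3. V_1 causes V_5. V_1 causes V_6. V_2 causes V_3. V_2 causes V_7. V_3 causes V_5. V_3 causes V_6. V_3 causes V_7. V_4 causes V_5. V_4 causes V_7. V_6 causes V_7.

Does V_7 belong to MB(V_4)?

Yes

V_7 is a child of V_4.
So V_7 ∈ MB(V_4).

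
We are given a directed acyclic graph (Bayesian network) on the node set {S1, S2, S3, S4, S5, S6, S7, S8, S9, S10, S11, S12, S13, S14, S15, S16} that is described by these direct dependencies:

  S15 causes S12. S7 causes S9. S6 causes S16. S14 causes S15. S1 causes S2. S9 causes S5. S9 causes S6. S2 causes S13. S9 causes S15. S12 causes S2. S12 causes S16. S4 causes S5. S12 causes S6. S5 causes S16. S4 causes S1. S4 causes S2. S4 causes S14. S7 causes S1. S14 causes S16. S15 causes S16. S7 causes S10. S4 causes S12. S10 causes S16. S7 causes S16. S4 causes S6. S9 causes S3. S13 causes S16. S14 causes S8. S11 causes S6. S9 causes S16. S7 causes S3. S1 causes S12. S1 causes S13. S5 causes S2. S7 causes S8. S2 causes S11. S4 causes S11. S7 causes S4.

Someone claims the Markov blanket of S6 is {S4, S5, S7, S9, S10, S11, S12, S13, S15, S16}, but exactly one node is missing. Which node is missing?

S14

A node's Markov blanket = Pa ∪ Ch ∪ (parents of Ch other than the node itself).
S6's parents: S4, S9, S11, S12.
S6 has child S16.
Parents of each child, excluding S6:
  S16: S5, S7, S9, S10, S12, S13, S14, S15
MB(S6) = {S4, S5, S7, S9, S10, S11, S12, S13, S14, S15, S16}.
Comparing with the claimed set, S14 is missing.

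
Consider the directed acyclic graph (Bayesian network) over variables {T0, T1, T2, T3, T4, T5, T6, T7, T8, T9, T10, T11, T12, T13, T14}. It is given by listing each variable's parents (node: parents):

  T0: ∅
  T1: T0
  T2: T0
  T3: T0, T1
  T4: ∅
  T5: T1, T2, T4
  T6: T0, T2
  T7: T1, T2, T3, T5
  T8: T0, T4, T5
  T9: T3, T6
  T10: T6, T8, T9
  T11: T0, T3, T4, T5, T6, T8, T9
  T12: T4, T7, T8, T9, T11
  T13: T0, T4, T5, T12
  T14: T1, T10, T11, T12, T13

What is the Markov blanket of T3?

{T0, T1, T2, T4, T5, T6, T7, T8, T9, T11}

Pa(T3) = {T0, T1}.
Children of T3: T7, T9, T11.
For each child, the remaining parents (spouses of T3):
  T7: T1, T2, T5
  T9: T6
  T11: T0, T4, T5, T6, T8, T9
Union: {T0, T1} ∪ {T7, T9, T11} ∪ {T0, T1, T2, T4, T5, T6, T8, T9} = {T0, T1, T2, T4, T5, T6, T7, T8, T9, T11}.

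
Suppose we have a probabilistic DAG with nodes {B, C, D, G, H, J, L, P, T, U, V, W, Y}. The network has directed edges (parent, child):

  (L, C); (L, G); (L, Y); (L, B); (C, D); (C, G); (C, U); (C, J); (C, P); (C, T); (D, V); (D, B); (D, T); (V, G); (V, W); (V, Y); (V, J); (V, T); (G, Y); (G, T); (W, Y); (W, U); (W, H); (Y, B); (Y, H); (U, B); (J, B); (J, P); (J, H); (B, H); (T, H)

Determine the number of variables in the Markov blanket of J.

11

By definition, MB(J) is built from J's parents, J's children, and the co-parents of J.
J has parents C, V.
J's children: B, H, P.
Co-parents of J (other parents of its children):
  B's other parents are D, L, U, Y.
  parents(P) \ {J} = {C}.
  H's other parents are B, T, W, Y.
MB(J) = {B, C, D, H, L, P, T, U, V, W, Y}, which has 11 nodes.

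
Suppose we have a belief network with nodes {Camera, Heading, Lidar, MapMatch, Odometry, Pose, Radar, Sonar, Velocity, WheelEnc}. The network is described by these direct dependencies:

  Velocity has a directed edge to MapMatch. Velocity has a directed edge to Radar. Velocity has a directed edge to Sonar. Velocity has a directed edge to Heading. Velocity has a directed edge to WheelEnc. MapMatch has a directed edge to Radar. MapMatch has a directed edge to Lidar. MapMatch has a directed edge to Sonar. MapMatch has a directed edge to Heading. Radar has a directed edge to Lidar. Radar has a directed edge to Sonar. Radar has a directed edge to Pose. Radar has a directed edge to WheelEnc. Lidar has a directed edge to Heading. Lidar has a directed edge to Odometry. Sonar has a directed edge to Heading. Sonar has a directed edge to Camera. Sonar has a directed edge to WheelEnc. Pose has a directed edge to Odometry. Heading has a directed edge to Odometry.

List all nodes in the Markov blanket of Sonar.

By definition, MB(Sonar) is built from Sonar's parents, Sonar's children, and the co-parents of Sonar.
Parents of Sonar: MapMatch, Radar, Velocity.
Ch(Sonar) = {Camera, Heading, WheelEnc}.
Co-parents of Sonar (other parents of its children):
  Heading: Lidar, MapMatch, Velocity
  Camera: —
  WheelEnc: Radar, Velocity
Union: {MapMatch, Radar, Velocity} ∪ {Camera, Heading, WheelEnc} ∪ {Lidar, MapMatch, Radar, Velocity} = {Camera, Heading, Lidar, MapMatch, Radar, Velocity, WheelEnc}.

{Camera, Heading, Lidar, MapMatch, Radar, Velocity, WheelEnc}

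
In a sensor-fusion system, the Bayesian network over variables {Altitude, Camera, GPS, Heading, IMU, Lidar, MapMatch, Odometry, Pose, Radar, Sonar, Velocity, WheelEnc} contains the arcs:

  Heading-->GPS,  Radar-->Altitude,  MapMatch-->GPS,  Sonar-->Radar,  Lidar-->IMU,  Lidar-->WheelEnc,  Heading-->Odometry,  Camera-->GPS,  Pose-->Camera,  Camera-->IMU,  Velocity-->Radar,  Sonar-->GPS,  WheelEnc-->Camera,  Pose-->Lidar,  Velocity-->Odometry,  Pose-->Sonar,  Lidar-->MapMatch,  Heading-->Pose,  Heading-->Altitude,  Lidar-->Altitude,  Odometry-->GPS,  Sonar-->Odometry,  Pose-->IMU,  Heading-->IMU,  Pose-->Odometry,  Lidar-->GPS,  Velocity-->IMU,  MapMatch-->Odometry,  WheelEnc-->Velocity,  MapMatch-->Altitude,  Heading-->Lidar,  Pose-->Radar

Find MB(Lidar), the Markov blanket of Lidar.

{Altitude, Camera, GPS, Heading, IMU, MapMatch, Odometry, Pose, Radar, Sonar, Velocity, WheelEnc}

Pa(Lidar) = {Heading, Pose}.
Children of Lidar: Altitude, GPS, IMU, MapMatch, WheelEnc.
Parents of each child, excluding Lidar:
  WheelEnc: —
  MapMatch: —
  GPS: Camera, Heading, MapMatch, Odometry, Sonar
  IMU: Camera, Heading, Pose, Velocity
  Altitude: Heading, MapMatch, Radar
So the Markov blanket of Lidar is {Altitude, Camera, GPS, Heading, IMU, MapMatch, Odometry, Pose, Radar, Sonar, Velocity, WheelEnc}.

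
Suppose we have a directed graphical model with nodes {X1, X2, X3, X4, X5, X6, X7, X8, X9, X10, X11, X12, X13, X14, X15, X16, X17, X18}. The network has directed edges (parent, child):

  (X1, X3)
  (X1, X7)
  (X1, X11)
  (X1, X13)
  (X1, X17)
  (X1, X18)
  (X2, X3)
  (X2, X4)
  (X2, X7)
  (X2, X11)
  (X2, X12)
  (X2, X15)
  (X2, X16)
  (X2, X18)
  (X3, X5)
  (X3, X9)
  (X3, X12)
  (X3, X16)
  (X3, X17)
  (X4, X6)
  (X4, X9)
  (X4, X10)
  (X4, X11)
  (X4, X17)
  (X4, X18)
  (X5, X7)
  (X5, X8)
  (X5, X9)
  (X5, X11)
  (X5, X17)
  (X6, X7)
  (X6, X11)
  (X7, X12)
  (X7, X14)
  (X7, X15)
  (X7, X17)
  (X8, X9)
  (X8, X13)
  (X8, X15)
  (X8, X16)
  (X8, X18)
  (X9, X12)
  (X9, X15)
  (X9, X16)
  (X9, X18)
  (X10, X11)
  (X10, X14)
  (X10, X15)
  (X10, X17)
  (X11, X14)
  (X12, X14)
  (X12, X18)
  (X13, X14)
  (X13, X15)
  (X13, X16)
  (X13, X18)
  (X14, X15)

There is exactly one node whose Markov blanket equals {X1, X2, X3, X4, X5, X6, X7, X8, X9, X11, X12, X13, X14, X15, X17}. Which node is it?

X10

The target node must have every member of {X1, X2, X3, X4, X5, X6, X7, X8, X9, X11, X12, X13, X14, X15, X17} as a parent, child, or co-parent, and no others.
Parents of X10: X4; children: X11, X14, X15, X17; co-parents: X1, X2, X3, X4, X5, X6, X7, X8, X9, X11, X12, X13, X14.
These exactly cover the given set, so the node is X10.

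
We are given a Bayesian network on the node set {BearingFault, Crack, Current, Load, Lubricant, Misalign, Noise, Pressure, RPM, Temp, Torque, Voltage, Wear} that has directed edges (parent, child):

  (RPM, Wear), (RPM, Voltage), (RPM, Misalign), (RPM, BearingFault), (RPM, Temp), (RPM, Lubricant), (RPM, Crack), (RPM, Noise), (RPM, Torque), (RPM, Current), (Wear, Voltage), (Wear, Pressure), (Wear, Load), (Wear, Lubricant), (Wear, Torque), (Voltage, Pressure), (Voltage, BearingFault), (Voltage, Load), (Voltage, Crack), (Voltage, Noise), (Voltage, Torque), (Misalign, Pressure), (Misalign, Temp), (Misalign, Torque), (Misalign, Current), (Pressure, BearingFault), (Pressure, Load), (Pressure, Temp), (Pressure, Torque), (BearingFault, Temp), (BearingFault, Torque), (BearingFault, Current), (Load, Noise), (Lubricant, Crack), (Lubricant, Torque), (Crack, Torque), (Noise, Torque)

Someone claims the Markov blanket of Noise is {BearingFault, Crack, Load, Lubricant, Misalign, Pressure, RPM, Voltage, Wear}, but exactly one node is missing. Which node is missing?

By definition, MB(Noise) is built from Noise's parents, Noise's children, and the co-parents of Noise.
Noise has parents Load, RPM, Voltage.
Ch(Noise) = {Torque}.
For each child, the remaining parents (spouses of Noise):
  Torque also has parents BearingFault, Crack, Lubricant, Misalign, Pressure, RPM, Voltage, Wear.
MB(Noise) = {BearingFault, Crack, Load, Lubricant, Misalign, Pressure, RPM, Torque, Voltage, Wear}.
Comparing with the claimed set, Torque is missing.

Torque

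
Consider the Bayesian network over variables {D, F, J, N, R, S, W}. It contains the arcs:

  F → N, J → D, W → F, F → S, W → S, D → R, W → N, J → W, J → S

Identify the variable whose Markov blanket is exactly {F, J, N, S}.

The target node must have every member of {F, J, N, S} as a parent, child, or co-parent, and no others.
Parents of W: J; children: F, N, S; co-parents: F, J.
These exactly cover the given set, so the node is W.

W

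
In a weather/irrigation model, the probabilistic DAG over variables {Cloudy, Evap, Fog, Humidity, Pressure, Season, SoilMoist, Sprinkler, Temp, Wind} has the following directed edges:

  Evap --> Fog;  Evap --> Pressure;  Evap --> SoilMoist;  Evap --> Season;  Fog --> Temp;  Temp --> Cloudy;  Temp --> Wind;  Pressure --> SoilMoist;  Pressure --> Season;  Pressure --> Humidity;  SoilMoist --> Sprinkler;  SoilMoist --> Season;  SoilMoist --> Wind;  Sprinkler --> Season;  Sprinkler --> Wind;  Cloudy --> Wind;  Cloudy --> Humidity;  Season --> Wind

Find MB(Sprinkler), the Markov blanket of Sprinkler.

The Markov blanket of a node is its parents, its children, and the other parents of its children.
Sprinkler has parent SoilMoist.
Children of Sprinkler: Season, Wind.
For each child, the remaining parents (spouses of Sprinkler):
  Season also has parents Evap, Pressure, SoilMoist.
  Wind also has parents Cloudy, Season, SoilMoist, Temp.
So the Markov blanket of Sprinkler is {Cloudy, Evap, Pressure, Season, SoilMoist, Temp, Wind}.

{Cloudy, Evap, Pressure, Season, SoilMoist, Temp, Wind}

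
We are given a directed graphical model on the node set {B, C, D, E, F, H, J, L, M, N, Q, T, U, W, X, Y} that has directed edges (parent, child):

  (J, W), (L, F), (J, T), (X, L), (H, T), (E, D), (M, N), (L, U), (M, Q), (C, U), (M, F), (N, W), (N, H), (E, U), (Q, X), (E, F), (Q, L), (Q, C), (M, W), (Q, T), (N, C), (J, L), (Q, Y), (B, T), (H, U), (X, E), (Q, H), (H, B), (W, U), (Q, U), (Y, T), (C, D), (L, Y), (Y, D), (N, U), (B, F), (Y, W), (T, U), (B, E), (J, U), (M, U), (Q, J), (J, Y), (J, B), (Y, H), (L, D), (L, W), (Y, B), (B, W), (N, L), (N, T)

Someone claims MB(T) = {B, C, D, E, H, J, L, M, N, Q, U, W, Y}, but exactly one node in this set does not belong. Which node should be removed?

The Markov blanket of a node is its parents, its children, and the other parents of its children.
Parents of T: B, H, J, N, Q, Y.
Children of T: U.
Other parents of T's children:
  U's other parents are C, E, H, J, L, M, N, Q, W.
MB(T) = {B, C, E, H, J, L, M, N, Q, U, W, Y}.
D is neither a parent, child, nor co-parent of T, so it does not belong.

D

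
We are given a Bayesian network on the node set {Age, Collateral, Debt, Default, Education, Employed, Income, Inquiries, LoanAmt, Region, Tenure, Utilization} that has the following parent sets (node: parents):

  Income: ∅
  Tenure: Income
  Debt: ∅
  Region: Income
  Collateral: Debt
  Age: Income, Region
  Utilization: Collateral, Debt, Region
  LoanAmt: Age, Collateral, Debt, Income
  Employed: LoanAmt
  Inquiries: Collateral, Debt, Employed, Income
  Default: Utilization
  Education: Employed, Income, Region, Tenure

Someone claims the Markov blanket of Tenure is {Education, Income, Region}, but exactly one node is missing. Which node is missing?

Children of Tenure: Education.
Pa(Tenure) = {Income}.
Co-parents of Tenure (other parents of its children):
  parents(Education) \ {Tenure} = {Employed, Income, Region}.
MB(Tenure) = {Education, Employed, Income, Region}.
Comparing with the claimed set, Employed is missing.

Employed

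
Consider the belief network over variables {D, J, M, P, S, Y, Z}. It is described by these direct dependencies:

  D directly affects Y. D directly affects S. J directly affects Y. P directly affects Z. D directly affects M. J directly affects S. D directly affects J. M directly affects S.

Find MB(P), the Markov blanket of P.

{Z}

P has no parents.
P has child Z.
Co-parents of P (other parents of its children):
  Z has no other parent.
Taking the union gives {Z}.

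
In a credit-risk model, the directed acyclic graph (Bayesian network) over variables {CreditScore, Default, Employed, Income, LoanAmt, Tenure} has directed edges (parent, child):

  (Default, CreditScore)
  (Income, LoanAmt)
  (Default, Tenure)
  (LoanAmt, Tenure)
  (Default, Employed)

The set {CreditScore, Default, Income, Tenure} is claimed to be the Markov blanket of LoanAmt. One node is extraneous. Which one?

CreditScore

Parents of LoanAmt: Income.
Ch(LoanAmt) = {Tenure}.
Co-parents of LoanAmt (other parents of its children):
  Tenure's other parent is Default.
MB(LoanAmt) = {Default, Income, Tenure}.
CreditScore is neither a parent, child, nor co-parent of LoanAmt, so it does not belong.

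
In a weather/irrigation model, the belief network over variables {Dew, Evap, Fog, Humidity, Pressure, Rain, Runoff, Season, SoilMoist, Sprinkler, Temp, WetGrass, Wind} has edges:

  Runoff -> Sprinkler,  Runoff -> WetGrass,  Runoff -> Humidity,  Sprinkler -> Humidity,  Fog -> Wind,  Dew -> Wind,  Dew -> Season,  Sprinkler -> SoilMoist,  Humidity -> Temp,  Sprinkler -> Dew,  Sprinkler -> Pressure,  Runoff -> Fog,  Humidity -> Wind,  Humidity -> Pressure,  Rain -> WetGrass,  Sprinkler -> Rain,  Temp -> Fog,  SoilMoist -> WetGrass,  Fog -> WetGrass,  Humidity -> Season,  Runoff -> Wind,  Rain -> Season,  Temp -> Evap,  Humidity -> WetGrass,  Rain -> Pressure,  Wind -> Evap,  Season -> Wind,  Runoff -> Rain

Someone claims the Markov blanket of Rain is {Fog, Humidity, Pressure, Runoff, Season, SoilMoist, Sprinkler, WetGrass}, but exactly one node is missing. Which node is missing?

Dew

By definition, MB(Rain) is built from Rain's parents, Rain's children, and the co-parents of Rain.
Parents of Rain: Runoff, Sprinkler.
Rain has children Pressure, Season, WetGrass.
Co-parents of Rain (other parents of its children):
  Pressure: Humidity, Sprinkler
  Season: Dew, Humidity
  WetGrass: Fog, Humidity, Runoff, SoilMoist
MB(Rain) = {Dew, Fog, Humidity, Pressure, Runoff, Season, SoilMoist, Sprinkler, WetGrass}.
Comparing with the claimed set, Dew is missing.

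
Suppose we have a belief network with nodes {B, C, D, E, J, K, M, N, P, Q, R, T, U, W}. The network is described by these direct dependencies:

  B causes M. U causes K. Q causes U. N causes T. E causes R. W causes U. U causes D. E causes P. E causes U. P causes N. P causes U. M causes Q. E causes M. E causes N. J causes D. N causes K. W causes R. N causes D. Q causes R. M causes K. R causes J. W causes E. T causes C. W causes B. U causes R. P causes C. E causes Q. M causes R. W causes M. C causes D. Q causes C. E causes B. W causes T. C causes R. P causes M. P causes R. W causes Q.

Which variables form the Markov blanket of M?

{B, C, E, K, N, P, Q, R, U, W}

The Markov blanket of a node is its parents, its children, and the other parents of its children.
M's children: K, Q, R.
Parents of M: B, E, P, W.
For each child, the remaining parents (spouses of M):
  Q's other parents are E, W.
  R's other parents are C, E, P, Q, U, W.
  K also has parents N, U.
MB(M) = {B, C, E, K, N, P, Q, R, U, W}.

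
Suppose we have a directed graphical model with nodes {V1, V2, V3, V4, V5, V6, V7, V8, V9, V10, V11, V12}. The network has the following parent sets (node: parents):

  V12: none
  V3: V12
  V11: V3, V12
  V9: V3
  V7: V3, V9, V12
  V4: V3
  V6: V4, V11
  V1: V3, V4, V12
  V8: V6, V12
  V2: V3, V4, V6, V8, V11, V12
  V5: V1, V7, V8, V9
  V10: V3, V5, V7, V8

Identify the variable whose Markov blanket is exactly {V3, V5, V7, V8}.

V10

The target node must have every member of {V3, V5, V7, V8} as a parent, child, or co-parent, and no others.
Parents of V10: V3, V5, V7, V8; children: none; co-parents: none.
These exactly cover the given set, so the node is V10.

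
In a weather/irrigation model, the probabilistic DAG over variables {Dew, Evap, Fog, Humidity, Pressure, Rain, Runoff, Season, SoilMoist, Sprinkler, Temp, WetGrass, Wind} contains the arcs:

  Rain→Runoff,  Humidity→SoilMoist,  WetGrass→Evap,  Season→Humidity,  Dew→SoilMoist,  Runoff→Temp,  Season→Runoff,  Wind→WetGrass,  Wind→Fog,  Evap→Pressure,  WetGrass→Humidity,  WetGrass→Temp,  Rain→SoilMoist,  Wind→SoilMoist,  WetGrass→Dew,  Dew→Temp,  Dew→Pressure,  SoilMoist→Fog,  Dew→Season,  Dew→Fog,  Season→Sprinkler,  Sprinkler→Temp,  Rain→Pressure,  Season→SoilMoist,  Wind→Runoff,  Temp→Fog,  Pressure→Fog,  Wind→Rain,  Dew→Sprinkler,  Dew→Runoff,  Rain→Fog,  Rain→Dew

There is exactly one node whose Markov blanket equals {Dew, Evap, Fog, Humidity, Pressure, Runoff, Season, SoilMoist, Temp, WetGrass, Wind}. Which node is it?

Rain

The target node must have every member of {Dew, Evap, Fog, Humidity, Pressure, Runoff, Season, SoilMoist, Temp, WetGrass, Wind} as a parent, child, or co-parent, and no others.
Parents of Rain: Wind; children: Dew, Fog, Pressure, Runoff, SoilMoist; co-parents: Dew, Evap, Humidity, Pressure, Season, SoilMoist, Temp, WetGrass, Wind.
These exactly cover the given set, so the node is Rain.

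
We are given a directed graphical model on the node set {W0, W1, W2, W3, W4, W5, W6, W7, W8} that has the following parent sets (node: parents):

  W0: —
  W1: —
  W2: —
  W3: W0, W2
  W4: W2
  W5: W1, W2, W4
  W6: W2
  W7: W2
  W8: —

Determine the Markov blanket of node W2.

Pa(W2) = {}.
W2's children: W3, W4, W5, W6, W7.
For each child, the remaining parents (spouses of W2):
  parents(W3) \ {W2} = {W0}.
  W4 has no other parent.
  W5's other parents are W1, W4.
  W6: no additional parents.
  W7: no additional parents.
Taking the union gives {W0, W1, W3, W4, W5, W6, W7}.

{W0, W1, W3, W4, W5, W6, W7}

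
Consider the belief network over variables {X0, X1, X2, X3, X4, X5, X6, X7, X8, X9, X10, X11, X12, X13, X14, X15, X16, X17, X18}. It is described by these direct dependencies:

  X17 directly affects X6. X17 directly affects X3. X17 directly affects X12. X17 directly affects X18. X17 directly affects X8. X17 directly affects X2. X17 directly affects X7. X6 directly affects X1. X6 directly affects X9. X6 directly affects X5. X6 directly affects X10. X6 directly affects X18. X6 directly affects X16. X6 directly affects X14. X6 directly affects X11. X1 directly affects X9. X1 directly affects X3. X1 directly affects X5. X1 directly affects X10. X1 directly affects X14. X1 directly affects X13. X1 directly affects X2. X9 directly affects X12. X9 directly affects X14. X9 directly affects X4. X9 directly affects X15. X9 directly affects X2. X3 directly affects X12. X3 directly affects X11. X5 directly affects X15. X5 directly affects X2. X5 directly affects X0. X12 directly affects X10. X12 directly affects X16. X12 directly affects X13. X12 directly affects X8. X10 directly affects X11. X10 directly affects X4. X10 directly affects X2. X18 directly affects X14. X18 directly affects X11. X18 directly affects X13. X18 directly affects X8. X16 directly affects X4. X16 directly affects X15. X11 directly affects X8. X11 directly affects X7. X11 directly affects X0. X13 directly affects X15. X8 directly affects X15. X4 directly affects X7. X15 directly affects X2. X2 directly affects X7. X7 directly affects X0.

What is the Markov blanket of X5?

Recall MB(v) = parents ∪ children ∪ spouses, where spouses are the other parents of v's children.
X5's parents: X1, X6.
Children of X5: X0, X2, X15.
Parents of each child, excluding X5:
  X15's other parents are X8, X9, X13, X16.
  parents(X2) \ {X5} = {X1, X9, X10, X15, X17}.
  parents(X0) \ {X5} = {X7, X11}.
Union: {X1, X6} ∪ {X0, X2, X15} ∪ {X1, X7, X8, X9, X10, X11, X13, X15, X16, X17} = {X0, X1, X2, X6, X7, X8, X9, X10, X11, X13, X15, X16, X17}.

{X0, X1, X2, X6, X7, X8, X9, X10, X11, X13, X15, X16, X17}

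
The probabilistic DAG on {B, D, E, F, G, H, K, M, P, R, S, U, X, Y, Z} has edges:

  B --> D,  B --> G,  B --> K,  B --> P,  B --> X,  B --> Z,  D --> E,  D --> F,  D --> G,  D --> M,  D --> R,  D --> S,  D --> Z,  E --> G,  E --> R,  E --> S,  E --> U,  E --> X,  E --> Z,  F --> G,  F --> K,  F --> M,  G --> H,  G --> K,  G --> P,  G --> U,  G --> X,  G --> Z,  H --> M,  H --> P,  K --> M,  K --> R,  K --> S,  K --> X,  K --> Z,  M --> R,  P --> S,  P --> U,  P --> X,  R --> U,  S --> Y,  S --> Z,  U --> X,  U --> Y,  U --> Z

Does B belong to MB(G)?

Yes

B is a parent of G.
So B ∈ MB(G).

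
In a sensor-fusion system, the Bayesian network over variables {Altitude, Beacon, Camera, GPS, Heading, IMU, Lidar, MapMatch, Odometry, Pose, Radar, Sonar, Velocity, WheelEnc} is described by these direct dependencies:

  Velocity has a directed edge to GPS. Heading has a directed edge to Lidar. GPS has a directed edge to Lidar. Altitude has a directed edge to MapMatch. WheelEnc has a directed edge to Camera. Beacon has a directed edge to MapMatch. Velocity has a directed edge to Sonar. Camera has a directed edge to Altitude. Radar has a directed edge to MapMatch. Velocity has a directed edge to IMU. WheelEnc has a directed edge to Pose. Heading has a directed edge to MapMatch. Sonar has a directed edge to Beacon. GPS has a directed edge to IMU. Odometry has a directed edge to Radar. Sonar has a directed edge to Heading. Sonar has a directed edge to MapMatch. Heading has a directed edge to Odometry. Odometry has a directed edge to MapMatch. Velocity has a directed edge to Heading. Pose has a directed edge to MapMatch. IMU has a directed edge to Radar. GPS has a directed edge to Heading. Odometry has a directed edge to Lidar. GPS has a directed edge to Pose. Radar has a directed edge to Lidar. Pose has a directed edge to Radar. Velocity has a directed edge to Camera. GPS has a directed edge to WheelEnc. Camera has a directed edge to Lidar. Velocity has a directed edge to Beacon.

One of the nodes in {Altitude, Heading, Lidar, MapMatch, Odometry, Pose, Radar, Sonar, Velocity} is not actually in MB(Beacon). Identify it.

Parents of Beacon: Sonar, Velocity.
Beacon has child MapMatch.
Co-parents of Beacon (other parents of its children):
  MapMatch also has parents Altitude, Heading, Odometry, Pose, Radar, Sonar.
MB(Beacon) = {Altitude, Heading, MapMatch, Odometry, Pose, Radar, Sonar, Velocity}.
Lidar is neither a parent, child, nor co-parent of Beacon, so it does not belong.

Lidar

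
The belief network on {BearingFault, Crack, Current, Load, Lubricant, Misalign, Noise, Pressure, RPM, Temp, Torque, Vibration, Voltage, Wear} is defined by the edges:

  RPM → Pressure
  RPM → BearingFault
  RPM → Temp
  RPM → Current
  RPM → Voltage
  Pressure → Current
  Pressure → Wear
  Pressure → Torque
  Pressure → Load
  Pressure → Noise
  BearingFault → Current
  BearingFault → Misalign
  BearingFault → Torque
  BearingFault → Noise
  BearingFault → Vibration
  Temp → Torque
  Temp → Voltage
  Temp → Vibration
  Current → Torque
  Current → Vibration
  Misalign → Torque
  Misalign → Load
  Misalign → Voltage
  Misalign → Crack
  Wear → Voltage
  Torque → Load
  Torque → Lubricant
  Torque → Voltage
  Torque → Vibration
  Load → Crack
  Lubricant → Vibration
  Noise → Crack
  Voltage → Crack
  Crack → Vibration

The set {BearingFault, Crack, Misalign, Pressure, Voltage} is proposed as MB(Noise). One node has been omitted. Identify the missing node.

Load

A node's Markov blanket = Pa ∪ Ch ∪ (parents of Ch other than the node itself).
Ch(Noise) = {Crack}.
Noise's parents: BearingFault, Pressure.
Parents of each child, excluding Noise:
  Crack's other parents are Load, Misalign, Voltage.
MB(Noise) = {BearingFault, Crack, Load, Misalign, Pressure, Voltage}.
Comparing with the claimed set, Load is missing.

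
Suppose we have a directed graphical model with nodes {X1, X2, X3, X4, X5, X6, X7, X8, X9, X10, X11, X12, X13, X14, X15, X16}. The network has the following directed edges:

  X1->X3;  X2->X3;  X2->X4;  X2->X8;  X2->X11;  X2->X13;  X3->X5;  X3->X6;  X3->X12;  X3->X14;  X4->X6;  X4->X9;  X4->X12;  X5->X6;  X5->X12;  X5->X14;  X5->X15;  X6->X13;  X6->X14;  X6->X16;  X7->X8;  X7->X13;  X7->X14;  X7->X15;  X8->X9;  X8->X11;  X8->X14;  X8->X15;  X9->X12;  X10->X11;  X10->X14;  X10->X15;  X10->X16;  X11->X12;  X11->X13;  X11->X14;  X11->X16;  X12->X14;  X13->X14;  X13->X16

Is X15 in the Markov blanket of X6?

A node's Markov blanket = Pa ∪ Ch ∪ (parents of Ch other than the node itself).
Pa(X6) = {X3, X4, X5}.
X6's children: X13, X14, X16.
Co-parents of X6 (other parents of its children):
  X13: X2, X7, X11
  X14: X3, X5, X7, X8, X10, X11, X12, X13
  X16: X10, X11, X13
MB(X6) = {X2, X3, X4, X5, X7, X8, X10, X11, X12, X13, X14, X16}; X15 is not in this set.

No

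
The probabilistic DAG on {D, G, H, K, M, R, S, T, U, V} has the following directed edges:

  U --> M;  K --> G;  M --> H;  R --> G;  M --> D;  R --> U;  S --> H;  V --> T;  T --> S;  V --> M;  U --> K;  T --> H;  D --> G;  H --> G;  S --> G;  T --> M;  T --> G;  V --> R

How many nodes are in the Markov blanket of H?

7

By definition, MB(H) is built from H's parents, H's children, and the co-parents of H.
H has parents M, S, T.
H has child G.
Parents of each child, excluding H:
  parents(G) \ {H} = {D, K, R, S, T}.
MB(H) = {D, G, K, M, R, S, T}, which has 7 nodes.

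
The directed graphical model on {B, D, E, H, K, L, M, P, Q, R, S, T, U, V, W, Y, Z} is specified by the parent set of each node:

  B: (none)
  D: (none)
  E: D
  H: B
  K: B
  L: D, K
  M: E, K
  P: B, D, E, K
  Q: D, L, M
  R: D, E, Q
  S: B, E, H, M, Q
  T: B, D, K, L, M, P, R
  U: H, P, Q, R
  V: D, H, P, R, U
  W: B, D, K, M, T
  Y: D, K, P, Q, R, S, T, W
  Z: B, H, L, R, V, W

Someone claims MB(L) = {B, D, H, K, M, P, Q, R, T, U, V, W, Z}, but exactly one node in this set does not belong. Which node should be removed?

U

Children of L: Q, T, Z.
Pa(L) = {D, K}.
Other parents of L's children:
  Q: D, M
  T: B, D, K, M, P, R
  Z: B, H, R, V, W
MB(L) = {B, D, H, K, M, P, Q, R, T, V, W, Z}.
U is neither a parent, child, nor co-parent of L, so it does not belong.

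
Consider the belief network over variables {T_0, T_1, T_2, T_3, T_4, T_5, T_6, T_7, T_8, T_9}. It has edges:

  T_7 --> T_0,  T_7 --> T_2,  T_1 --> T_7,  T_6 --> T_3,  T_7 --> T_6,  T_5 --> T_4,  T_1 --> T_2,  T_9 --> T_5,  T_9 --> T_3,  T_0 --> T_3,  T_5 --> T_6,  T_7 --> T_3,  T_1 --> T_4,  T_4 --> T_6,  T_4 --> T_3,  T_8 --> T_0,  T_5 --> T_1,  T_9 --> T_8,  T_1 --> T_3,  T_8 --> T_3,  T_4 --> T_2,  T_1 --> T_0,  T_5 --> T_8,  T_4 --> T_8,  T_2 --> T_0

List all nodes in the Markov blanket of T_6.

The Markov blanket of a node is its parents, its children, and the other parents of its children.
T_6 has parents T_4, T_5, T_7.
Children of T_6: T_3.
Co-parents of T_6 (other parents of its children):
  T_3's other parents are T_0, T_1, T_4, T_7, T_8, T_9.
Taking the union gives {T_0, T_1, T_3, T_4, T_5, T_7, T_8, T_9}.

{T_0, T_1, T_3, T_4, T_5, T_7, T_8, T_9}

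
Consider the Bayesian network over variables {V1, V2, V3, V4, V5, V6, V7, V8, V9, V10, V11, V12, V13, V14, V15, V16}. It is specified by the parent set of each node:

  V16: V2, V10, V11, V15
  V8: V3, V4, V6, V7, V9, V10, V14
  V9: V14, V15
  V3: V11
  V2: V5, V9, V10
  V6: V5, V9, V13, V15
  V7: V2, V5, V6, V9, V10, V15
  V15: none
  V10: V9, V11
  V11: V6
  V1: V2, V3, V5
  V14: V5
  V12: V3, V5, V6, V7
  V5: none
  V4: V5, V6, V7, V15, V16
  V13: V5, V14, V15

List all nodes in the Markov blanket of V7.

V7's parents: V2, V5, V6, V9, V10, V15.
Ch(V7) = {V4, V8, V12}.
Parents of each child, excluding V7:
  parents(V4) \ {V7} = {V5, V6, V15, V16}.
  parents(V8) \ {V7} = {V3, V4, V6, V9, V10, V14}.
  V12 also has parents V3, V5, V6.
MB(V7) = {V2, V3, V4, V5, V6, V8, V9, V10, V12, V14, V15, V16}.

{V2, V3, V4, V5, V6, V8, V9, V10, V12, V14, V15, V16}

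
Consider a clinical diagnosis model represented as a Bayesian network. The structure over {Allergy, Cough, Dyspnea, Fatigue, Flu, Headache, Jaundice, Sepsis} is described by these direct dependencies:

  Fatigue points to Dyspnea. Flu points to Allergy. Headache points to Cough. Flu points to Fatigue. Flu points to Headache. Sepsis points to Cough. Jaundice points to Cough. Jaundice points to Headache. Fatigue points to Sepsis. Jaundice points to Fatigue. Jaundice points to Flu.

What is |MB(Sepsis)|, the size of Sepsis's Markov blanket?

Recall MB(v) = parents ∪ children ∪ spouses, where spouses are the other parents of v's children.
Sepsis has parent Fatigue.
Sepsis has child Cough.
Parents of each child, excluding Sepsis:
  Cough also has parents Headache, Jaundice.
MB(Sepsis) = {Cough, Fatigue, Headache, Jaundice}, which has 4 nodes.

4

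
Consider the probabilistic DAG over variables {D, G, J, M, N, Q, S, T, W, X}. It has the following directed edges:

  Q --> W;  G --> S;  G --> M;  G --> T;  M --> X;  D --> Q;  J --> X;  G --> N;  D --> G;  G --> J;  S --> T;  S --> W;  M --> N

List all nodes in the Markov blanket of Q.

A node's Markov blanket = Pa ∪ Ch ∪ (parents of Ch other than the node itself).
Pa(Q) = {D}.
Children of Q: W.
Parents of each child, excluding Q:
  W's other parent is S.
So the Markov blanket of Q is {D, S, W}.

{D, S, W}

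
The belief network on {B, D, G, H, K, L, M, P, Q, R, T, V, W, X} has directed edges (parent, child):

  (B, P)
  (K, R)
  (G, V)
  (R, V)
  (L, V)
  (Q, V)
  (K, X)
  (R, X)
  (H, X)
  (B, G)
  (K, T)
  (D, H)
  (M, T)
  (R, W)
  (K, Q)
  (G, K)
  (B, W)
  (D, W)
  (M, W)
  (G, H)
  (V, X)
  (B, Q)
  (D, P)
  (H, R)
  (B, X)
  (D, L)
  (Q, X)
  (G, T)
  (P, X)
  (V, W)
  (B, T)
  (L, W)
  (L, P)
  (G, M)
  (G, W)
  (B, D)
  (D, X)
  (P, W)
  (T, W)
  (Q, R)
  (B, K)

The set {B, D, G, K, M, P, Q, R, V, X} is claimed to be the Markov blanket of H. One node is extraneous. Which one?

M

A node's Markov blanket = Pa ∪ Ch ∪ (parents of Ch other than the node itself).
Pa(H) = {D, G}.
H's children: R, X.
Parents of each child, excluding H:
  parents(R) \ {H} = {K, Q}.
  parents(X) \ {H} = {B, D, K, P, Q, R, V}.
MB(H) = {B, D, G, K, P, Q, R, V, X}.
M is neither a parent, child, nor co-parent of H, so it does not belong.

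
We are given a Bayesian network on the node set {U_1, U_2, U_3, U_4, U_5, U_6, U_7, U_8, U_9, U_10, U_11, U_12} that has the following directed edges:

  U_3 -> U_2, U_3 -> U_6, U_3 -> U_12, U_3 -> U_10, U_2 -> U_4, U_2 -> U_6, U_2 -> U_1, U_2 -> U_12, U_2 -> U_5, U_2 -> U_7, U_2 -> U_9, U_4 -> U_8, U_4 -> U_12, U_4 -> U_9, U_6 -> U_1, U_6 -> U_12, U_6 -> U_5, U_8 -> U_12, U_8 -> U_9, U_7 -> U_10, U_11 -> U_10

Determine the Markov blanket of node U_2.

Pa(U_2) = {U_3}.
Ch(U_2) = {U_1, U_4, U_5, U_6, U_7, U_9, U_12}.
For each child, the remaining parents (spouses of U_2):
  U_4: —
  U_6: U_3
  U_1: U_6
  U_12: U_3, U_4, U_6, U_8
  U_5: U_6
  U_7: —
  U_9: U_4, U_8
MB(U_2) = {U_1, U_3, U_4, U_5, U_6, U_7, U_8, U_9, U_12}.

{U_1, U_3, U_4, U_5, U_6, U_7, U_8, U_9, U_12}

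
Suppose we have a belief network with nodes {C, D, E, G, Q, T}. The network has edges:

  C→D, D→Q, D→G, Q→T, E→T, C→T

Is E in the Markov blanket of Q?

Yes

E is a co-parent of Q: both are parents of T.
So E ∈ MB(Q).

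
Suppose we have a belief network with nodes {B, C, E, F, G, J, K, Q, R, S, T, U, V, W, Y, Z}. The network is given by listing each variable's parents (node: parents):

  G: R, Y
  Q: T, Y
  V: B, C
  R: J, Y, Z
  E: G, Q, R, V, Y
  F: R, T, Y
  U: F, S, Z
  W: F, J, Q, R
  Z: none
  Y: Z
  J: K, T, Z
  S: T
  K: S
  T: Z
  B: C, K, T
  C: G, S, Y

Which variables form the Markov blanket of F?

Recall MB(v) = parents ∪ children ∪ spouses, where spouses are the other parents of v's children.
Parents of F: R, T, Y.
F's children: U, W.
Co-parents of F (other parents of its children):
  W also has parents J, Q, R.
  U's other parents are S, Z.
Union: {R, T, Y} ∪ {U, W} ∪ {J, Q, R, S, Z} = {J, Q, R, S, T, U, W, Y, Z}.

{J, Q, R, S, T, U, W, Y, Z}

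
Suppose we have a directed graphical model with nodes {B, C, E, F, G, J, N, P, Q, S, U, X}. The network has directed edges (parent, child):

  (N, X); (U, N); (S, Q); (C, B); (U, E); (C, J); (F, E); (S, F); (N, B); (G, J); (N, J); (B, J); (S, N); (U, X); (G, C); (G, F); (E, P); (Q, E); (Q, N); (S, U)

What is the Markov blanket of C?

{B, G, J, N}

The Markov blanket of a node is its parents, its children, and the other parents of its children.
Ch(C) = {B, J}.
Parents of C: G.
Co-parents of C (other parents of its children):
  B also has parent N.
  J also has parents B, G, N.
Taking the union gives {B, G, J, N}.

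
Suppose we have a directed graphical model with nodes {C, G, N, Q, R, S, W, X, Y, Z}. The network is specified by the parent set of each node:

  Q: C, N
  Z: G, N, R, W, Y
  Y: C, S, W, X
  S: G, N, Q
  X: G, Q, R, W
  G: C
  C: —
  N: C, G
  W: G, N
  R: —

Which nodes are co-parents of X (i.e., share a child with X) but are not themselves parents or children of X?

Children of X: Y.
  Y: C, S, W
Excluding nodes already adjacent to X (G, Q, R, W, Y), the co-parent-only contribution is {C, S}.

{C, S}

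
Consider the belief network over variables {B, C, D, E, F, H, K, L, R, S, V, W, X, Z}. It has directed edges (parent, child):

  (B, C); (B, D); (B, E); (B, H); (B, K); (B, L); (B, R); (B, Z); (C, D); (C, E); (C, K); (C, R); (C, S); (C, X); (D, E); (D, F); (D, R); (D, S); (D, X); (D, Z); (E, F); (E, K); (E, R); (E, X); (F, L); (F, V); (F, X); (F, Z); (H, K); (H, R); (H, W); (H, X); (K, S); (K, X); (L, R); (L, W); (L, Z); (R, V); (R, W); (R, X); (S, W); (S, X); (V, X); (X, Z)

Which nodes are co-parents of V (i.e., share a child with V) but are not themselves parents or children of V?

{C, D, E, H, K, S}

Children of V: X.
  X also has parents C, D, E, F, H, K, R, S.
Excluding nodes already adjacent to V (F, R, X), the co-parent-only contribution is {C, D, E, H, K, S}.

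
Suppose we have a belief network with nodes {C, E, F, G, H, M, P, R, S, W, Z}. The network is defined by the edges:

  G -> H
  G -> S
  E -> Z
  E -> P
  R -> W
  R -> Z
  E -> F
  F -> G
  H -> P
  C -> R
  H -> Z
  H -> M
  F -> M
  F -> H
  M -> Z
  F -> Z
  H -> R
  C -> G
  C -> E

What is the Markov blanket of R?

{C, E, F, H, M, W, Z}

A node's Markov blanket = Pa ∪ Ch ∪ (parents of Ch other than the node itself).
R's parents: C, H.
Children of R: W, Z.
Parents of each child, excluding R:
  W has no other parent.
  Z's other parents are E, F, H, M.
Taking the union gives {C, E, F, H, M, W, Z}.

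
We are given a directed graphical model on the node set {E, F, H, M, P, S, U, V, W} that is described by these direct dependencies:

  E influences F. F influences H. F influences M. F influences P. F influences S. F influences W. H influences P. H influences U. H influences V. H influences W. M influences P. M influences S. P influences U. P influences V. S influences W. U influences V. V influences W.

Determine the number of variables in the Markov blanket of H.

By definition, MB(H) is built from H's parents, H's children, and the co-parents of H.
Pa(H) = {F}.
Ch(H) = {P, U, V, W}.
For each child, the remaining parents (spouses of H):
  P: F, M
  U: P
  V: P, U
  W: F, S, V
MB(H) = {F, M, P, S, U, V, W}, which has 7 nodes.

7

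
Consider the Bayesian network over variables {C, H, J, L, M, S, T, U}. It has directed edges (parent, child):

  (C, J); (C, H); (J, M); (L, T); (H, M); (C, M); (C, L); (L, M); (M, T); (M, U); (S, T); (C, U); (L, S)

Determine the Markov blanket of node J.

J has parent C.
Children of J: M.
Other parents of J's children:
  M's other parents are C, H, L.
So the Markov blanket of J is {C, H, L, M}.

{C, H, L, M}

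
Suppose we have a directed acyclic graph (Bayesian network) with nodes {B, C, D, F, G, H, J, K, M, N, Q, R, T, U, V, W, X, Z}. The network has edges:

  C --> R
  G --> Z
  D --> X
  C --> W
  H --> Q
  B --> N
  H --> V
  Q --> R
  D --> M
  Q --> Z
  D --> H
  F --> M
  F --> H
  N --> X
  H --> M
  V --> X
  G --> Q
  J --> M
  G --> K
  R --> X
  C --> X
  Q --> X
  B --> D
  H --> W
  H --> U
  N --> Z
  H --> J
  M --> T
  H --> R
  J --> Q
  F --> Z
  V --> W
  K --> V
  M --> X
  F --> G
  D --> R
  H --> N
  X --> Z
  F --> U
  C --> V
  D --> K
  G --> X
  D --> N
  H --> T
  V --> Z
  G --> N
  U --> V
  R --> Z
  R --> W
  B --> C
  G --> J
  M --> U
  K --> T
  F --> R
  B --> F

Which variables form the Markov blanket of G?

{B, C, D, F, H, J, K, M, N, Q, R, V, X, Z}

Pa(G) = {F}.
G's children: J, K, N, Q, X, Z.
Other parents of G's children:
  J: H
  K: D
  N: B, D, H
  Q: H, J
  X: C, D, M, N, Q, R, V
  Z: F, N, Q, R, V, X
Union: {F} ∪ {J, K, N, Q, X, Z} ∪ {B, C, D, F, H, J, M, N, Q, R, V, X} = {B, C, D, F, H, J, K, M, N, Q, R, V, X, Z}.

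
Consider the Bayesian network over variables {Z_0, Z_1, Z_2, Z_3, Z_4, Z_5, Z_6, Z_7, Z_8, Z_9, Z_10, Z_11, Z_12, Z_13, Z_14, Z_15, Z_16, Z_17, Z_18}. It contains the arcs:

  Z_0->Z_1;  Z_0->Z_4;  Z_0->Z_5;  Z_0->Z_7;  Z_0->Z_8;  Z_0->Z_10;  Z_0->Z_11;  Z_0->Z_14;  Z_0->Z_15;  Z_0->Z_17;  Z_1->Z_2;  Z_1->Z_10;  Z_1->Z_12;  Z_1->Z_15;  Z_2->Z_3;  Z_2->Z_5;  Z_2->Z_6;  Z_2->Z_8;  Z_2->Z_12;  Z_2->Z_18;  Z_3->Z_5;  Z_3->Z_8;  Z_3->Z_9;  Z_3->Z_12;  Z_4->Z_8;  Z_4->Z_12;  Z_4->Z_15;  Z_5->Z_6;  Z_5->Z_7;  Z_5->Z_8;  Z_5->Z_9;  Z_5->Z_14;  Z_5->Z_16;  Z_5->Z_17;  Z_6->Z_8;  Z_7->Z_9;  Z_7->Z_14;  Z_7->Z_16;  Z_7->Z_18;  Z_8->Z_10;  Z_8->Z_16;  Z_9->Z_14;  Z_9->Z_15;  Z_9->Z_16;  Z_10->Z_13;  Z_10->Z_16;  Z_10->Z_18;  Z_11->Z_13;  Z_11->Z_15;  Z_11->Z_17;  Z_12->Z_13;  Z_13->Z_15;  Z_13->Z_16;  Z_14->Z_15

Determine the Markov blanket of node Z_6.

{Z_0, Z_2, Z_3, Z_4, Z_5, Z_8}

Z_6's children: Z_8.
Z_6's parents: Z_2, Z_5.
Other parents of Z_6's children:
  Z_8: Z_0, Z_2, Z_3, Z_4, Z_5
Taking the union gives {Z_0, Z_2, Z_3, Z_4, Z_5, Z_8}.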